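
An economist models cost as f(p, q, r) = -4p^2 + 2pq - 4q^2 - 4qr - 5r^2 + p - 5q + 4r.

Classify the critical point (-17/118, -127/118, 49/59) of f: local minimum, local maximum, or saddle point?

local maximum

The Hessian is constant: H = [[-8, 2, 0], [2, -8, -4], [0, -4, -10]].
Leading principal minors: Δ₁ = -8, Δ₂ = 60, Δ₃ = -472.
The minors alternate sign starting negative (−, +, −), so H is negative definite: a local maximum.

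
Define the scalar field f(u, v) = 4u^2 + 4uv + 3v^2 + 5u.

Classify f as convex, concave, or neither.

convex

f is quadratic, so its Hessian is the constant matrix H = [[8, 4], [4, 6]].
det(H) = 32, tr(H) = 14.
det(H) > 0 and tr(H) > 0, so H is positive definite everywhere: convex.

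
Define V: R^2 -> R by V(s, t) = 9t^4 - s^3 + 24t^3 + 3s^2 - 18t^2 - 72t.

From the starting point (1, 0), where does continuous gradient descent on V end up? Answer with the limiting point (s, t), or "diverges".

(0, 1)

V is separable, so gradient descent decouples: s follows -∂V/∂s, t follows -∂V/∂t.
∂V/∂s = -3s(s - 2); at s=1 this is 3, so s decreases.
∂V/∂t = 36(t - 1)(t + 1)(t + 2); at t=0 this is -72, so t increases.
s converges to its nearest critical value 0 (a local min of the s-part); t converges to 1. The iterate converges to (0, 1).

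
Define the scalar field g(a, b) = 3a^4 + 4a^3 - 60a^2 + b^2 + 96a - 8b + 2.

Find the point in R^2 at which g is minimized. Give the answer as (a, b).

g(a,b) separates as P(a) + Q(b) + 2, so its minimum is min P + min Q + 2.
P'(a) = 12(a - 2)(a - 1)(a + 4) vanishes at a ∈ {-4, 1, 2}; Q'(b) = 2b - 8 vanishes at b ∈ {4}.
Local minima of P (where P''>0): P(-4)=-832, P(2)=32. Local minima of Q: Q(4)=-16.
So the global minimum of g is P(-4) + Q(4) + 2 = -832 − 16 + 2 = -846, attained at (-4, 4).

(-4, 4)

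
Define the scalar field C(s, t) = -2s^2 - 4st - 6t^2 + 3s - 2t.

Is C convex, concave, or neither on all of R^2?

C is quadratic, so its Hessian is the constant matrix H = [[-4, -4], [-4, -12]].
det(H) = 32, tr(H) = -16.
det(H) > 0 and tr(H) < 0, so H is negative definite everywhere: concave.

concave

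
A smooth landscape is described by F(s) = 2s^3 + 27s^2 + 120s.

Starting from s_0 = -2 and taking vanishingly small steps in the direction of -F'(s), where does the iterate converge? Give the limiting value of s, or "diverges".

-4

F'(s) = 6(s + 4)(s + 5), so F'(-2) = 36.
Gradient descent moves in the -F' direction, i.e. s is decreasing.
The nearest critical point in that direction is s = -4, where F'' = 6 > 0 (a local minimum). The iterate converges there.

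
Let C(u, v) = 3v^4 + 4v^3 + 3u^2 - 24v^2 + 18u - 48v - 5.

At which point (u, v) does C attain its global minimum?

C(u,v) separates as P(u) + Q(v) − 5, so its minimum is min P + min Q − 5.
P'(u) = 6u + 18 vanishes at u ∈ {-3}; Q'(v) = 12(v - 2)(v + 1)(v + 2) vanishes at v ∈ {-2, -1, 2}.
Local minima of P (where P''>0): P(-3)=-27. Local minima of Q: Q(-2)=16, Q(2)=-112.
So the global minimum of C is P(-3) + Q(2) − 5 = -27 − 112 − 5 = -144, attained at (-3, 2).

(-3, 2)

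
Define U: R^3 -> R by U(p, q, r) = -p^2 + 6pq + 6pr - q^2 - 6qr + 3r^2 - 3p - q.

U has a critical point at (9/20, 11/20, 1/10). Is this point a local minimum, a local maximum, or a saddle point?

saddle point

The Hessian is constant: H = [[-2, 6, 6], [6, -2, -6], [6, -6, 6]].
Leading principal minors: Δ₁ = -2, Δ₂ = -32, Δ₃ = -480.
The minors fit neither the all-positive nor the alternating-sign pattern, so H is indefinite: a saddle point.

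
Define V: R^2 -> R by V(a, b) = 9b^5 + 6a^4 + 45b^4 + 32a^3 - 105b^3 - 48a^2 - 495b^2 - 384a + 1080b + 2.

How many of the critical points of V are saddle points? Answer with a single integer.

6

V separates as a function of a plus a function of b, so ∇V=0 decouples.
∂V/∂a = 24(a - 2)(a + 2)(a + 4) = 0 at a ∈ {-4, -2, 2}; ∂V/∂b = 45(b - 2)(b - 1)(b + 3)(b + 4) = 0 at b ∈ {-4, -3, 1, 2}.
The Hessian is diagonal: diag(V_aa, V_bb). Second derivatives: V_aa(-4)=288, V_aa(-2)=-192, V_aa(2)=576; V_bb(-4)=-1350, V_bb(-3)=900, V_bb(1)=-900, V_bb(2)=1350.
Saddle points occur where the two diagonal entries have opposite signs: (-4, -4), (-4, 1), (-2, -3), (-2, 2), (2, -4), (2, 1). Count: 6.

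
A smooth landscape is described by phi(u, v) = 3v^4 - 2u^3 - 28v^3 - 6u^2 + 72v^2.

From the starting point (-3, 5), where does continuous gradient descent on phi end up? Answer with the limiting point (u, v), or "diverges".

phi is separable, so gradient descent decouples: u follows -∂phi/∂u, v follows -∂phi/∂v.
∂phi/∂u = -6u(u + 2); at u=-3 this is -18, so u increases.
∂phi/∂v = 12v(v - 4)(v - 3); at v=5 this is 120, so v decreases.
u converges to its nearest critical value -2 (a local min of the u-part); v converges to 4. The iterate converges to (-2, 4).

(-2, 4)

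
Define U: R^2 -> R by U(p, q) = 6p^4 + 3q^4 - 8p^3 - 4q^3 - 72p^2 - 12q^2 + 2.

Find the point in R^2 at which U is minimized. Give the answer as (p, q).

U(p,q) separates as A(p) + B(q) + 2, so its minimum is min A + min B + 2.
A'(p) = 24p(p - 3)(p + 2) vanishes at p ∈ {-2, 0, 3}; B'(q) = 12q(q - 2)(q + 1) vanishes at q ∈ {-1, 0, 2}.
Local minima of A (where A''>0): A(-2)=-128, A(3)=-378. Local minima of B: B(-1)=-5, B(2)=-32.
So the global minimum of U is A(3) + B(2) + 2 = -378 − 32 + 2 = -408, attained at (3, 2).

(3, 2)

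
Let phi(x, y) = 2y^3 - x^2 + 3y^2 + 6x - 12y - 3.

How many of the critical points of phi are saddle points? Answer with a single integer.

phi separates as a function of x plus a function of y, so ∇phi=0 decouples.
∂phi/∂x = -2(x - 3) = 0 at x ∈ {3}; ∂phi/∂y = 6(y - 1)(y + 2) = 0 at y ∈ {-2, 1}.
The Hessian is diagonal: diag(phi_xx, phi_yy). Second derivatives: phi_xx(3)=-2; phi_yy(-2)=-18, phi_yy(1)=18.
Saddle points occur where the two diagonal entries have opposite signs: (3, 1). Count: 1.

1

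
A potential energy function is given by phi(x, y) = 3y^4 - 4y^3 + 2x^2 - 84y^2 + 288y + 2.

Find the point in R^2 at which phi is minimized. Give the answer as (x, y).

(0, -4)

phi(x,y) separates as P(x) + Q(y) + 2, so its minimum is min P + min Q + 2.
P'(x) = 4x vanishes at x ∈ {0}; Q'(y) = 12(y - 3)(y - 2)(y + 4) vanishes at y ∈ {-4, 2, 3}.
Local minima of P (where P''>0): P(0)=0. Local minima of Q: Q(-4)=-1472, Q(3)=243.
So the global minimum of phi is P(0) + Q(-4) + 2 = 0 − 1472 + 2 = -1470, attained at (0, -4).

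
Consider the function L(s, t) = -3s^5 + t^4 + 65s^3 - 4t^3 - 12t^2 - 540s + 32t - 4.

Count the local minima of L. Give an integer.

L separates as a function of s plus a function of t, so ∇L=0 decouples.
∂L/∂s = -15(s - 3)(s - 2)(s + 2)(s + 3) = 0 at s ∈ {-3, -2, 2, 3}; ∂L/∂t = 4(t - 4)(t - 1)(t + 2) = 0 at t ∈ {-2, 1, 4}.
The Hessian is diagonal: diag(L_ss, L_tt). Second derivatives: L_ss(-3)=450, L_ss(-2)=-300, L_ss(2)=300, L_ss(3)=-450; L_tt(-2)=72, L_tt(1)=-36, L_tt(4)=72.
Local minima occur where both diagonal entries positive: (-3, -2), (-3, 4), (2, -2), (2, 4). Count: 4.

4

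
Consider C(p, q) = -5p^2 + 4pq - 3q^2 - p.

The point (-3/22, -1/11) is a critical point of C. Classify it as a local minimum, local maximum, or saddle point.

The Hessian of C is constant: H = [[-10, 4], [4, -6]].
det(H) = (-10)·(-6) − 4² = 44.
det(H) > 0 and tr(H) = -16 < 0, so H is negative definite and the point is a local maximum.

local maximum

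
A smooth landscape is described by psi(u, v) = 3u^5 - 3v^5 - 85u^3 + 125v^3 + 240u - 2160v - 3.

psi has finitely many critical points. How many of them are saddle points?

psi separates as a function of u plus a function of v, so ∇psi=0 decouples.
∂psi/∂u = 15(u - 4)(u - 1)(u + 1)(u + 4) = 0 at u ∈ {-4, -1, 1, 4}; ∂psi/∂v = -15(v - 4)(v - 3)(v + 3)(v + 4) = 0 at v ∈ {-4, -3, 3, 4}.
The Hessian is diagonal: diag(psi_uu, psi_vv). Second derivatives: psi_uu(-4)=-1800, psi_uu(-1)=450, psi_uu(1)=-450, psi_uu(4)=1800; psi_vv(-4)=840, psi_vv(-3)=-630, psi_vv(3)=630, psi_vv(4)=-840.
Saddle points occur where the two diagonal entries have opposite signs: (-4, -4), (-4, 3), (-1, -3), (-1, 4), (1, -4), (1, 3), (4, -3), (4, 4). Count: 8.

8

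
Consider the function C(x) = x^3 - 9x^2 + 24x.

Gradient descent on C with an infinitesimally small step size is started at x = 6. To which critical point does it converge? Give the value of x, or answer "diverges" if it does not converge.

C'(x) = 3(x - 4)(x - 2), so C'(6) = 24.
Gradient descent moves in the -C' direction, i.e. x is decreasing.
The nearest critical point in that direction is x = 4, where C'' = 6 > 0 (a local minimum). The iterate converges there.

4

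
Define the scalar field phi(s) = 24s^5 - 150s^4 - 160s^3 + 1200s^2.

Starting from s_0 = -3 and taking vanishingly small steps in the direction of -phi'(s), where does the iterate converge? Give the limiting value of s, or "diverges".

phi'(s) = 120s(s - 5)(s - 2)(s + 2), so phi'(-3) = 14400.
Gradient descent moves in the -phi' direction, i.e. s is decreasing.
There is no critical point below s=-3, and phi' keeps the same sign, so the iterate runs off to −∞.

diverges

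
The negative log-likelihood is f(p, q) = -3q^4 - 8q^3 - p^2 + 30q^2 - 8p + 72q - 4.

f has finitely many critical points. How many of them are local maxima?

2

f separates as a function of p plus a function of q, so ∇f=0 decouples.
∂f/∂p = -2(p + 4) = 0 at p ∈ {-4}; ∂f/∂q = -12(q - 2)(q + 1)(q + 3) = 0 at q ∈ {-3, -1, 2}.
The Hessian is diagonal: diag(f_pp, f_qq). Second derivatives: f_pp(-4)=-2; f_qq(-3)=-120, f_qq(-1)=72, f_qq(2)=-180.
Local maxima occur where both diagonal entries negative: (-4, -3), (-4, 2). Count: 2.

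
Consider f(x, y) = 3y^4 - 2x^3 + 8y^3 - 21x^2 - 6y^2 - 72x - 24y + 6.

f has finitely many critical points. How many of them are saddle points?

3

f separates as a function of x plus a function of y, so ∇f=0 decouples.
∂f/∂x = -6(x + 3)(x + 4) = 0 at x ∈ {-4, -3}; ∂f/∂y = 12(y - 1)(y + 1)(y + 2) = 0 at y ∈ {-2, -1, 1}.
The Hessian is diagonal: diag(f_xx, f_yy). Second derivatives: f_xx(-4)=6, f_xx(-3)=-6; f_yy(-2)=36, f_yy(-1)=-24, f_yy(1)=72.
Saddle points occur where the two diagonal entries have opposite signs: (-4, -1), (-3, -2), (-3, 1). Count: 3.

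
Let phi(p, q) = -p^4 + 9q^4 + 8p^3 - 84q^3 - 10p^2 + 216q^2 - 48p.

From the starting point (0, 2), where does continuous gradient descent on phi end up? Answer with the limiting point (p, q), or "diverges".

phi is separable, so gradient descent decouples: p follows -∂phi/∂p, q follows -∂phi/∂q.
∂phi/∂p = -4(p - 4)(p - 3)(p + 1); at p=0 this is -48, so p increases.
∂phi/∂q = 36q(q - 4)(q - 3); at q=2 this is 144, so q decreases.
p converges to its nearest critical value 3 (a local min of the p-part); q converges to 0. The iterate converges to (3, 0).

(3, 0)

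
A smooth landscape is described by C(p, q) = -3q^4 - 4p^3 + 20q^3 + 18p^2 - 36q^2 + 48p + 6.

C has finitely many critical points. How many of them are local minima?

1

C separates as a function of p plus a function of q, so ∇C=0 decouples.
∂C/∂p = -12(p - 4)(p + 1) = 0 at p ∈ {-1, 4}; ∂C/∂q = -12q(q - 3)(q - 2) = 0 at q ∈ {0, 2, 3}.
The Hessian is diagonal: diag(C_pp, C_qq). Second derivatives: C_pp(-1)=60, C_pp(4)=-60; C_qq(0)=-72, C_qq(2)=24, C_qq(3)=-36.
Local minima occur where both diagonal entries positive: (-1, 2). Count: 1.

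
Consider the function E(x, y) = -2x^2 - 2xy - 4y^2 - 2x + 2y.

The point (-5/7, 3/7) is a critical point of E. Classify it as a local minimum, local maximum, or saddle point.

local maximum

The Hessian of E is constant: H = [[-4, -2], [-2, -8]].
det(H) = (-4)·(-8) − (-2)² = 28.
det(H) > 0 and tr(H) = -12 < 0, so H is negative definite and the point is a local maximum.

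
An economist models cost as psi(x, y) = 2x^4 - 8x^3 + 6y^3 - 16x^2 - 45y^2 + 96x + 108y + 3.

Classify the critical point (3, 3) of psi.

local minimum

The mixed partial ∂²psi/∂x∂y is 0, so the Hessian at any point is diag(psi_xx, psi_yy) = diag(8(3x^2 - 6x - 4), 18(2y - 5)).
At (3, 3): H = diag(40, 18).
Both eigenvalues are positive, so H is positive definite: a local minimum.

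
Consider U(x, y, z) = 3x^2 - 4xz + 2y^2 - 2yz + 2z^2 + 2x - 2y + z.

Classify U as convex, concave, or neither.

U is quadratic, so its Hessian is the constant matrix H = [[6, 0, -4], [0, 4, -2], [-4, -2, 4]].
Leading principal minors: 6, 24, 8.
All positive ⇒ H ≻ 0 ⇒ convex.

convex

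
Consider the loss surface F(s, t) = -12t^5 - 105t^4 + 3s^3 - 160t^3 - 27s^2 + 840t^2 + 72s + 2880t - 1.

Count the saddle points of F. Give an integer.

4

F separates as a function of s plus a function of t, so ∇F=0 decouples.
∂F/∂s = 9(s - 4)(s - 2) = 0 at s ∈ {2, 4}; ∂F/∂t = -60(t - 2)(t + 2)(t + 3)(t + 4) = 0 at t ∈ {-4, -3, -2, 2}.
The Hessian is diagonal: diag(F_ss, F_tt). Second derivatives: F_ss(2)=-18, F_ss(4)=18; F_tt(-4)=720, F_tt(-3)=-300, F_tt(-2)=480, F_tt(2)=-7200.
Saddle points occur where the two diagonal entries have opposite signs: (2, -4), (2, -2), (4, -3), (4, 2). Count: 4.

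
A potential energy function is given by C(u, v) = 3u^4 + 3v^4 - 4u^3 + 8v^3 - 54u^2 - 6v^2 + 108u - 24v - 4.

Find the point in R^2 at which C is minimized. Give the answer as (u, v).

(-3, 1)

C(u,v) separates as P(u) + Q(v) − 4, so its minimum is min P + min Q − 4.
P'(u) = 12(u - 3)(u - 1)(u + 3) vanishes at u ∈ {-3, 1, 3}; Q'(v) = 12(v - 1)(v + 1)(v + 2) vanishes at v ∈ {-2, -1, 1}.
Local minima of P (where P''>0): P(-3)=-459, P(3)=-27. Local minima of Q: Q(-2)=8, Q(1)=-19.
So the global minimum of C is P(-3) + Q(1) − 4 = -459 − 19 − 4 = -482, attained at (-3, 1).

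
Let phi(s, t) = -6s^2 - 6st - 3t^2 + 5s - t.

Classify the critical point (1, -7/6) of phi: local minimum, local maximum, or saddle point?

local maximum

The Hessian of phi is constant: H = [[-12, -6], [-6, -6]].
det(H) = (-12)·(-6) − (-6)² = 36.
det(H) > 0 and tr(H) = -18 < 0, so H is negative definite and the point is a local maximum.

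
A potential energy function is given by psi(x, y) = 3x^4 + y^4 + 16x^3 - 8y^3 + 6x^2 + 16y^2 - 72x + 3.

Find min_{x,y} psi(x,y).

psi(x,y) separates as P(x) + Q(y) + 3, so its minimum is min P + min Q + 3.
P'(x) = 12(x - 1)(x + 2)(x + 3) vanishes at x ∈ {-3, -2, 1}; Q'(y) = 4y(y - 4)(y - 2) vanishes at y ∈ {0, 2, 4}.
Local minima of P (where P''>0): P(-3)=81, P(1)=-47. Local minima of Q: Q(0)=0, Q(4)=0.
So the global minimum of psi is P(1) + Q(0) + 3 = -47 + 0 + 3 = -44, attained at (1, 0).

-44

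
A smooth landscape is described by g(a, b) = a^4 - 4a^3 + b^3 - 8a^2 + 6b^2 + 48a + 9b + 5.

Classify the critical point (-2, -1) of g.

local minimum

The mixed partial ∂²g/∂a∂b is 0, so the Hessian at any point is diag(g_aa, g_bb) = diag(4(3a^2 - 6a - 4), 6(b + 2)).
At (-2, -1): H = diag(80, 6).
Both eigenvalues are positive, so H is positive definite: a local minimum.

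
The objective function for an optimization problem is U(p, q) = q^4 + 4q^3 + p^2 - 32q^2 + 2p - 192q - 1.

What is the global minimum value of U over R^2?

-770

U(p,q) separates as A(p) + B(q) − 1, so its minimum is min A + min B − 1.
A'(p) = 2p + 2 vanishes at p ∈ {-1}; B'(q) = 4(q - 4)(q + 3)(q + 4) vanishes at q ∈ {-4, -3, 4}.
Local minima of A (where A''>0): A(-1)=-1. Local minima of B: B(-4)=256, B(4)=-768.
So the global minimum of U is A(-1) + B(4) − 1 = -1 − 768 − 1 = -770, attained at (-1, 4).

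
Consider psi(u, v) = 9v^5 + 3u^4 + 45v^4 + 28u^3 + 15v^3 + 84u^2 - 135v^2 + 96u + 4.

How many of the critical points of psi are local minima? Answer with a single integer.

4

psi separates as a function of u plus a function of v, so ∇psi=0 decouples.
∂psi/∂u = 12(u + 1)(u + 2)(u + 4) = 0 at u ∈ {-4, -2, -1}; ∂psi/∂v = 45v(v - 1)(v + 2)(v + 3) = 0 at v ∈ {-3, -2, 0, 1}.
The Hessian is diagonal: diag(psi_uu, psi_vv). Second derivatives: psi_uu(-4)=72, psi_uu(-2)=-24, psi_uu(-1)=36; psi_vv(-3)=-540, psi_vv(-2)=270, psi_vv(0)=-270, psi_vv(1)=540.
Local minima occur where both diagonal entries positive: (-4, -2), (-4, 1), (-1, -2), (-1, 1). Count: 4.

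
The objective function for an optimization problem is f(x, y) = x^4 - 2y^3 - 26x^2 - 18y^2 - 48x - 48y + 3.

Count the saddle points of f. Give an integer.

f separates as a function of x plus a function of y, so ∇f=0 decouples.
∂f/∂x = 4(x - 4)(x + 1)(x + 3) = 0 at x ∈ {-3, -1, 4}; ∂f/∂y = -6(y + 2)(y + 4) = 0 at y ∈ {-4, -2}.
The Hessian is diagonal: diag(f_xx, f_yy). Second derivatives: f_xx(-3)=56, f_xx(-1)=-40, f_xx(4)=140; f_yy(-4)=12, f_yy(-2)=-12.
Saddle points occur where the two diagonal entries have opposite signs: (-3, -2), (-1, -4), (4, -2). Count: 3.

3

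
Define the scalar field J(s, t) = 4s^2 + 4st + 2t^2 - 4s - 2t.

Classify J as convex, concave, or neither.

convex

J is quadratic, so its Hessian is the constant matrix H = [[8, 4], [4, 4]].
det(H) = 16, tr(H) = 12.
det(H) > 0 and tr(H) > 0, so H is positive definite everywhere: convex.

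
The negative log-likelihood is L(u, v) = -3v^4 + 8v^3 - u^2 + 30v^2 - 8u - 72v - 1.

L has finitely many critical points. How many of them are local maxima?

L separates as a function of u plus a function of v, so ∇L=0 decouples.
∂L/∂u = -2(u + 4) = 0 at u ∈ {-4}; ∂L/∂v = -12(v - 3)(v - 1)(v + 2) = 0 at v ∈ {-2, 1, 3}.
The Hessian is diagonal: diag(L_uu, L_vv). Second derivatives: L_uu(-4)=-2; L_vv(-2)=-180, L_vv(1)=72, L_vv(3)=-120.
Local maxima occur where both diagonal entries negative: (-4, -2), (-4, 3). Count: 2.

2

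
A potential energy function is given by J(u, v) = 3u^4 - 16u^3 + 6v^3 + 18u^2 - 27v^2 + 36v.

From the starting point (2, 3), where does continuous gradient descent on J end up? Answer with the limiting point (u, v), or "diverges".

(3, 2)

J is separable, so gradient descent decouples: u follows -∂J/∂u, v follows -∂J/∂v.
∂J/∂u = 12u(u - 3)(u - 1); at u=2 this is -24, so u increases.
∂J/∂v = 18(v - 2)(v - 1); at v=3 this is 36, so v decreases.
u converges to its nearest critical value 3 (a local min of the u-part); v converges to 2. The iterate converges to (3, 2).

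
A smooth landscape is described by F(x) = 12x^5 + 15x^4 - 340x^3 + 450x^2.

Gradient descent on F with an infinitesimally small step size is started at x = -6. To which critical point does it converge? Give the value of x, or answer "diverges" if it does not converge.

diverges

F'(x) = 60x(x - 3)(x - 1)(x + 5), so F'(-6) = 22680.
Gradient descent moves in the -F' direction, i.e. x is decreasing.
There is no critical point below x=-6, and F' keeps the same sign, so the iterate runs off to −∞.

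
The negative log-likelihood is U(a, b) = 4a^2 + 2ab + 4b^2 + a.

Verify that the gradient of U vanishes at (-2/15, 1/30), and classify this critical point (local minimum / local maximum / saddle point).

∇U = (8a + 2b + 1, 2a + 8b); substituting (-2/15, 1/30) gives ∇U = (0, 0), so (-2/15, 1/30) is indeed a critical point.
The Hessian of U is constant: H = [[8, 2], [2, 8]].
det(H) = 8·8 − 2² = 60.
det(H) > 0 and tr(H) = 16 > 0, so H is positive definite and the point is a local minimum.

local minimum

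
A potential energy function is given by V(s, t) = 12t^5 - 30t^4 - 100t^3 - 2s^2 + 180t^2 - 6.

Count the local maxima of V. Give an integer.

2

V separates as a function of s plus a function of t, so ∇V=0 decouples.
∂V/∂s = -4s = 0 at s ∈ {0}; ∂V/∂t = 60t(t - 3)(t - 1)(t + 2) = 0 at t ∈ {-2, 0, 1, 3}.
The Hessian is diagonal: diag(V_ss, V_tt). Second derivatives: V_ss(0)=-4; V_tt(-2)=-1800, V_tt(0)=360, V_tt(1)=-360, V_tt(3)=1800.
Local maxima occur where both diagonal entries negative: (0, -2), (0, 1). Count: 2.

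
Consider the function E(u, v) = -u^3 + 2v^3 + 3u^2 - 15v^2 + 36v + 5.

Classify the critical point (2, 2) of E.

The mixed partial ∂²E/∂u∂v is 0, so the Hessian at any point is diag(E_uu, E_vv) = diag(6(-u + 1), 6(2v - 5)).
At (2, 2): H = diag(-6, -6).
Both eigenvalues are negative, so H is negative definite: a local maximum.

local maximum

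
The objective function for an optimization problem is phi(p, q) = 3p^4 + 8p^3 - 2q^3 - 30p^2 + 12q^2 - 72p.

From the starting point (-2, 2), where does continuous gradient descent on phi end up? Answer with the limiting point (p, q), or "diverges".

phi is separable, so gradient descent decouples: p follows -∂phi/∂p, q follows -∂phi/∂q.
∂phi/∂p = 12(p - 2)(p + 1)(p + 3); at p=-2 this is 48, so p decreases.
∂phi/∂q = -6q(q - 4); at q=2 this is 24, so q decreases.
p converges to its nearest critical value -3 (a local min of the p-part); q converges to 0. The iterate converges to (-3, 0).

(-3, 0)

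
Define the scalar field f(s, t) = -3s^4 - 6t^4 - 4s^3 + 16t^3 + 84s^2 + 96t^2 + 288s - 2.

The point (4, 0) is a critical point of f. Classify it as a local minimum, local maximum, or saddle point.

saddle point

The mixed partial ∂²f/∂s∂t is 0, so the Hessian at any point is diag(f_ss, f_tt) = diag(12(-3s^2 - 2s + 14), 24(-3t^2 + 4t + 8)).
At (4, 0): H = diag(-504, 192).
The eigenvalues have opposite signs, so H is indefinite: a saddle point.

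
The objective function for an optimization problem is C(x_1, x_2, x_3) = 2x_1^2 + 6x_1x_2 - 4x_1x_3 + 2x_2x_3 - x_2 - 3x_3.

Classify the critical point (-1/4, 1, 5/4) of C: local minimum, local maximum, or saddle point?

The Hessian is constant: H = [[4, 6, -4], [6, 0, 2], [-4, 2, 0]].
Leading principal minors: Δ₁ = 4, Δ₂ = -36, Δ₃ = -112.
The minors fit neither the all-positive nor the alternating-sign pattern, so H is indefinite: a saddle point.

saddle point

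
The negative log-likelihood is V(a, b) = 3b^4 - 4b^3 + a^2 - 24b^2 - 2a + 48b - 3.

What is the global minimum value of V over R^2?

V(a,b) separates as P(a) + Q(b) − 3, so its minimum is min P + min Q − 3.
P'(a) = 2a - 2 vanishes at a ∈ {1}; Q'(b) = 12(b - 2)(b - 1)(b + 2) vanishes at b ∈ {-2, 1, 2}.
Local minima of P (where P''>0): P(1)=-1. Local minima of Q: Q(-2)=-112, Q(2)=16.
So the global minimum of V is P(1) + Q(-2) − 3 = -1 − 112 − 3 = -116, attained at (1, -2).

-116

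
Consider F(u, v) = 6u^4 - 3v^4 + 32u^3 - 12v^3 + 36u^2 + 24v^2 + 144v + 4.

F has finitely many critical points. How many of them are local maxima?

2

F separates as a function of u plus a function of v, so ∇F=0 decouples.
∂F/∂u = 24u(u + 1)(u + 3) = 0 at u ∈ {-3, -1, 0}; ∂F/∂v = -12(v - 2)(v + 2)(v + 3) = 0 at v ∈ {-3, -2, 2}.
The Hessian is diagonal: diag(F_uu, F_vv). Second derivatives: F_uu(-3)=144, F_uu(-1)=-48, F_uu(0)=72; F_vv(-3)=-60, F_vv(-2)=48, F_vv(2)=-240.
Local maxima occur where both diagonal entries negative: (-1, -3), (-1, 2). Count: 2.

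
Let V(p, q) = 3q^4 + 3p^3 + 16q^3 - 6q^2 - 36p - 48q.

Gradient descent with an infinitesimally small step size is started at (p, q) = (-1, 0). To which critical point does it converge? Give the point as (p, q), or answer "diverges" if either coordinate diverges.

(2, 1)

V is separable, so gradient descent decouples: p follows -∂V/∂p, q follows -∂V/∂q.
∂V/∂p = 9(p - 2)(p + 2); at p=-1 this is -27, so p increases.
∂V/∂q = 12(q - 1)(q + 1)(q + 4); at q=0 this is -48, so q increases.
p converges to its nearest critical value 2 (a local min of the p-part); q converges to 1. The iterate converges to (2, 1).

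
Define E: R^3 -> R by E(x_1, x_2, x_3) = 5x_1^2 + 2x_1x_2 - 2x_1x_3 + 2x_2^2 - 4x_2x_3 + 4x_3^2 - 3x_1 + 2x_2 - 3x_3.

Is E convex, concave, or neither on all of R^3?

E is quadratic, so its Hessian is the constant matrix H = [[10, 2, -2], [2, 4, -4], [-2, -4, 8]].
Leading principal minors: 10, 36, 144.
All positive ⇒ H ≻ 0 ⇒ convex.

convex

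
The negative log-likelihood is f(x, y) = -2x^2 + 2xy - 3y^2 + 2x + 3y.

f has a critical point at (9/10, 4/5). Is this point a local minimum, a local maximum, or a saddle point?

local maximum

The Hessian of f is constant: H = [[-4, 2], [2, -6]].
det(H) = (-4)·(-6) − 2² = 20.
det(H) > 0 and tr(H) = -10 < 0, so H is negative definite and the point is a local maximum.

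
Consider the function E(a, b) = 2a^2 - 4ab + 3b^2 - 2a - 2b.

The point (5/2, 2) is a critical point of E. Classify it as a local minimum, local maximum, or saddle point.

local minimum

The Hessian of E is constant: H = [[4, -4], [-4, 6]].
det(H) = 4·6 − (-4)² = 8.
det(H) > 0 and tr(H) = 10 > 0, so H is positive definite and the point is a local minimum.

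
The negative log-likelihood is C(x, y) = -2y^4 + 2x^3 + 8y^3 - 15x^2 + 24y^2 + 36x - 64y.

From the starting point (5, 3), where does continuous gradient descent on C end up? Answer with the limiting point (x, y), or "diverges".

C is separable, so gradient descent decouples: x follows -∂C/∂x, y follows -∂C/∂y.
∂C/∂x = 6(x - 3)(x - 2); at x=5 this is 36, so x decreases.
∂C/∂y = -8(y - 4)(y - 1)(y + 2); at y=3 this is 80, so y decreases.
x converges to its nearest critical value 3 (a local min of the x-part); y converges to 1. The iterate converges to (3, 1).

(3, 1)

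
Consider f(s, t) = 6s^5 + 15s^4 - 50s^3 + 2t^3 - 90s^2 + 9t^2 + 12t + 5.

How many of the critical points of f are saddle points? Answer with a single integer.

f separates as a function of s plus a function of t, so ∇f=0 decouples.
∂f/∂s = 30s(s - 2)(s + 1)(s + 3) = 0 at s ∈ {-3, -1, 0, 2}; ∂f/∂t = 6(t + 1)(t + 2) = 0 at t ∈ {-2, -1}.
The Hessian is diagonal: diag(f_ss, f_tt). Second derivatives: f_ss(-3)=-900, f_ss(-1)=180, f_ss(0)=-180, f_ss(2)=900; f_tt(-2)=-6, f_tt(-1)=6.
Saddle points occur where the two diagonal entries have opposite signs: (-3, -1), (-1, -2), (0, -1), (2, -2). Count: 4.

4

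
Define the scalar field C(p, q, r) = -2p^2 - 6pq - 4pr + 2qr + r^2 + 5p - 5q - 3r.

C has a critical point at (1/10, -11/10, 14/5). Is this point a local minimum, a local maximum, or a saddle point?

saddle point

The Hessian is constant: H = [[-4, -6, -4], [-6, 0, 2], [-4, 2, 2]].
Leading principal minors: Δ₁ = -4, Δ₂ = -36, Δ₃ = 40.
The minors fit neither the all-positive nor the alternating-sign pattern, so H is indefinite: a saddle point.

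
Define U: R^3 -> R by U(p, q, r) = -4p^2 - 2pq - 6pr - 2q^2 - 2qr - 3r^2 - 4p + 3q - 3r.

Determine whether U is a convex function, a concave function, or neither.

concave

U is quadratic, so its Hessian is the constant matrix H = [[-8, -2, -6], [-2, -4, -2], [-6, -2, -6]].
Leading principal minors: -8, 28, -40.
Signs alternate −, +, − ⇒ H ≺ 0 ⇒ concave.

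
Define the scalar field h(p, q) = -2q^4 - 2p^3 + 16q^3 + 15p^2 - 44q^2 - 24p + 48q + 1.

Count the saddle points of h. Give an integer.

3

h separates as a function of p plus a function of q, so ∇h=0 decouples.
∂h/∂p = -6(p - 4)(p - 1) = 0 at p ∈ {1, 4}; ∂h/∂q = -8(q - 3)(q - 2)(q - 1) = 0 at q ∈ {1, 2, 3}.
The Hessian is diagonal: diag(h_pp, h_qq). Second derivatives: h_pp(1)=18, h_pp(4)=-18; h_qq(1)=-16, h_qq(2)=8, h_qq(3)=-16.
Saddle points occur where the two diagonal entries have opposite signs: (1, 1), (1, 3), (4, 2). Count: 3.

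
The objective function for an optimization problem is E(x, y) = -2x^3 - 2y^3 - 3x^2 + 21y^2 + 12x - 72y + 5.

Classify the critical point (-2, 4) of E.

The mixed partial ∂²E/∂x∂y is 0, so the Hessian at any point is diag(E_xx, E_yy) = diag(-6(2x + 1), 6(-2y + 7)).
At (-2, 4): H = diag(18, -6).
The eigenvalues have opposite signs, so H is indefinite: a saddle point.

saddle point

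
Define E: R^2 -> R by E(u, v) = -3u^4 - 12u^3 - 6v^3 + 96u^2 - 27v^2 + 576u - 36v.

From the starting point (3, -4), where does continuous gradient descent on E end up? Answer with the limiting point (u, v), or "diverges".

(-3, -2)

E is separable, so gradient descent decouples: u follows -∂E/∂u, v follows -∂E/∂v.
∂E/∂u = -12(u - 4)(u + 3)(u + 4); at u=3 this is 504, so u decreases.
∂E/∂v = -18(v + 1)(v + 2); at v=-4 this is -108, so v increases.
u converges to its nearest critical value -3 (a local min of the u-part); v converges to -2. The iterate converges to (-3, -2).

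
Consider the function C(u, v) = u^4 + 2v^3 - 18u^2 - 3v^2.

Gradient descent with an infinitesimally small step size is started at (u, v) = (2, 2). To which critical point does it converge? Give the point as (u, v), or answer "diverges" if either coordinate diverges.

(3, 1)

C is separable, so gradient descent decouples: u follows -∂C/∂u, v follows -∂C/∂v.
∂C/∂u = 4u(u - 3)(u + 3); at u=2 this is -40, so u increases.
∂C/∂v = 6v(v - 1); at v=2 this is 12, so v decreases.
u converges to its nearest critical value 3 (a local min of the u-part); v converges to 1. The iterate converges to (3, 1).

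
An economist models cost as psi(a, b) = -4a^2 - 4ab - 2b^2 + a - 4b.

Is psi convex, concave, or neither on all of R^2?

psi is quadratic, so its Hessian is the constant matrix H = [[-8, -4], [-4, -4]].
det(H) = 16, tr(H) = -12.
det(H) > 0 and tr(H) < 0, so H is negative definite everywhere: concave.

concave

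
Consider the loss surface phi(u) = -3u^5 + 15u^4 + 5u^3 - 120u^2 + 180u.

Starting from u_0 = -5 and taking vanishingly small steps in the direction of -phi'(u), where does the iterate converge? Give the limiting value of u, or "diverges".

-2

phi'(u) = -15(u - 3)(u - 2)(u - 1)(u + 2), so phi'(-5) = -15120.
Gradient descent moves in the -phi' direction, i.e. u is increasing.
The nearest critical point in that direction is u = -2, where phi'' = 900 > 0 (a local minimum). The iterate converges there.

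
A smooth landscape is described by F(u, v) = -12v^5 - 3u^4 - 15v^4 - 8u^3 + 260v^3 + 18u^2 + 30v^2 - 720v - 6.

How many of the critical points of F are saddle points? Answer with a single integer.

F separates as a function of u plus a function of v, so ∇F=0 decouples.
∂F/∂u = -12u(u - 1)(u + 3) = 0 at u ∈ {-3, 0, 1}; ∂F/∂v = -60(v - 3)(v - 1)(v + 1)(v + 4) = 0 at v ∈ {-4, -1, 1, 3}.
The Hessian is diagonal: diag(F_uu, F_vv). Second derivatives: F_uu(-3)=-144, F_uu(0)=36, F_uu(1)=-48; F_vv(-4)=6300, F_vv(-1)=-1440, F_vv(1)=1200, F_vv(3)=-3360.
Saddle points occur where the two diagonal entries have opposite signs: (-3, -4), (-3, 1), (0, -1), (0, 3), (1, -4), (1, 1). Count: 6.

6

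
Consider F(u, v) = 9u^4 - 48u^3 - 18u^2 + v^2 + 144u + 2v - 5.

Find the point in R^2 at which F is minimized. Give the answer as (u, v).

(4, -1)

F(u,v) separates as P(u) + Q(v) − 5, so its minimum is min P + min Q − 5.
P'(u) = 36(u - 4)(u - 1)(u + 1) vanishes at u ∈ {-1, 1, 4}; Q'(v) = 2v + 2 vanishes at v ∈ {-1}.
Local minima of P (where P''>0): P(-1)=-105, P(4)=-480. Local minima of Q: Q(-1)=-1.
So the global minimum of F is P(4) + Q(-1) − 5 = -480 − 1 − 5 = -486, attained at (4, -1).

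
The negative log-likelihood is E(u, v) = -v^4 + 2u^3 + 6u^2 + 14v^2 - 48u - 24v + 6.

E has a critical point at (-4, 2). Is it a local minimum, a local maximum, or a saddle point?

local maximum

The mixed partial ∂²E/∂u∂v is 0, so the Hessian at any point is diag(E_uu, E_vv) = diag(12(u + 1), 4(-3v^2 + 7)).
At (-4, 2): H = diag(-36, -20).
Both eigenvalues are negative, so H is negative definite: a local maximum.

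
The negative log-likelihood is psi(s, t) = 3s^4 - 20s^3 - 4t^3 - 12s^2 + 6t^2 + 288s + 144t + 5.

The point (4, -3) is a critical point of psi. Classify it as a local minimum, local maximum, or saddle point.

local minimum

The mixed partial ∂²psi/∂s∂t is 0, so the Hessian at any point is diag(psi_ss, psi_tt) = diag(12(3s^2 - 10s - 2), 12(-2t + 1)).
At (4, -3): H = diag(72, 84).
Both eigenvalues are positive, so H is positive definite: a local minimum.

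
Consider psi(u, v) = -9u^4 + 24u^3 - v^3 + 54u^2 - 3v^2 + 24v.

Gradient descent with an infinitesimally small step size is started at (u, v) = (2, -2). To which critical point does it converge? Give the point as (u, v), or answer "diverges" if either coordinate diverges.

psi is separable, so gradient descent decouples: u follows -∂psi/∂u, v follows -∂psi/∂v.
∂psi/∂u = -36u(u - 3)(u + 1); at u=2 this is 216, so u decreases.
∂psi/∂v = -3(v - 2)(v + 4); at v=-2 this is 24, so v decreases.
u converges to its nearest critical value 0 (a local min of the u-part); v converges to -4. The iterate converges to (0, -4).

(0, -4)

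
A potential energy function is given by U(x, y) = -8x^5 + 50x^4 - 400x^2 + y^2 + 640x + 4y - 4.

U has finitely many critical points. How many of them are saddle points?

U separates as a function of x plus a function of y, so ∇U=0 decouples.
∂U/∂x = -40(x - 4)(x - 2)(x - 1)(x + 2) = 0 at x ∈ {-2, 1, 2, 4}; ∂U/∂y = 2(y + 2) = 0 at y ∈ {-2}.
The Hessian is diagonal: diag(U_xx, U_yy). Second derivatives: U_xx(-2)=2880, U_xx(1)=-360, U_xx(2)=320, U_xx(4)=-1440; U_yy(-2)=2.
Saddle points occur where the two diagonal entries have opposite signs: (1, -2), (4, -2). Count: 2.

2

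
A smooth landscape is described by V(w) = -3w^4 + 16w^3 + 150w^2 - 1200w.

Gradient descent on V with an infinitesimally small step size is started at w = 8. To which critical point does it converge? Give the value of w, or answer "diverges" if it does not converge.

V'(w) = -12(w - 5)(w - 4)(w + 5), so V'(8) = -1872.
Gradient descent moves in the -V' direction, i.e. w is increasing.
There is no critical point above w=8, and V' keeps the same sign, so the iterate runs off to +∞.

diverges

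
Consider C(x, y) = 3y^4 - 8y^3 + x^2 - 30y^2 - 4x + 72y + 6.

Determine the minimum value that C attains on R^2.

C(x,y) separates as P(x) + Q(y) + 6, so its minimum is min P + min Q + 6.
P'(x) = 2x - 4 vanishes at x ∈ {2}; Q'(y) = 12(y - 3)(y - 1)(y + 2) vanishes at y ∈ {-2, 1, 3}.
Local minima of P (where P''>0): P(2)=-4. Local minima of Q: Q(-2)=-152, Q(3)=-27.
So the global minimum of C is P(2) + Q(-2) + 6 = -4 − 152 + 6 = -150, attained at (2, -2).

-150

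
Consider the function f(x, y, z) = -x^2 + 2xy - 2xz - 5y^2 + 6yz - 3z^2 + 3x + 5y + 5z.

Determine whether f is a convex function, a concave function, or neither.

concave

f is quadratic, so its Hessian is the constant matrix H = [[-2, 2, -2], [2, -10, 6], [-2, 6, -6]].
Leading principal minors: -2, 16, -32.
Signs alternate −, +, − ⇒ H ≺ 0 ⇒ concave.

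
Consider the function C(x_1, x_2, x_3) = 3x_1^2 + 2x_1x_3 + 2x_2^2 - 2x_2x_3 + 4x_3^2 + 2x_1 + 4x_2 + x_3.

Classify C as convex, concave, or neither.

convex

C is quadratic, so its Hessian is the constant matrix H = [[6, 0, 2], [0, 4, -2], [2, -2, 8]].
Leading principal minors: 6, 24, 152.
All positive ⇒ H ≻ 0 ⇒ convex.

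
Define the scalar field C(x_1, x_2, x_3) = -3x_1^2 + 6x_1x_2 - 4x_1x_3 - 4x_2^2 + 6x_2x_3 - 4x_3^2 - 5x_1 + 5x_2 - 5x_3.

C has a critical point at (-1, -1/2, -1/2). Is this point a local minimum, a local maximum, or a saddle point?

The Hessian is constant: H = [[-6, 6, -4], [6, -8, 6], [-4, 6, -8]].
Leading principal minors: Δ₁ = -6, Δ₂ = 12, Δ₃ = -40.
The minors alternate sign starting negative (−, +, −), so H is negative definite: a local maximum.

local maximum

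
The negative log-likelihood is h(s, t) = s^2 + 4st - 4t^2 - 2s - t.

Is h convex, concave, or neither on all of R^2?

h is quadratic, so its Hessian is the constant matrix H = [[2, 4], [4, -8]].
det(H) = -32, tr(H) = -6.
det(H) < 0, so H is indefinite: neither convex nor concave.

neither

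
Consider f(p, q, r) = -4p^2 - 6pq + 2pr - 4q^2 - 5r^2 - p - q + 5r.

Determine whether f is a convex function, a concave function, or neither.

f is quadratic, so its Hessian is the constant matrix H = [[-8, -6, 2], [-6, -8, 0], [2, 0, -10]].
Leading principal minors: -8, 28, -248.
Signs alternate −, +, − ⇒ H ≺ 0 ⇒ concave.

concave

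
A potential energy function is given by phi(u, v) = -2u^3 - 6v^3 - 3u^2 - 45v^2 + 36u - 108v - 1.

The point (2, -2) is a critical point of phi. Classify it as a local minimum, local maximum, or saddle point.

local maximum

The mixed partial ∂²phi/∂u∂v is 0, so the Hessian at any point is diag(phi_uu, phi_vv) = diag(-6(2u + 1), -18(2v + 5)).
At (2, -2): H = diag(-30, -18).
Both eigenvalues are negative, so H is negative definite: a local maximum.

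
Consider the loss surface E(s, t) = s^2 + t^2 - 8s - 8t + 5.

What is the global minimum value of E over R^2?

-27

E(s,t) separates as P(s) + Q(t) + 5, so its minimum is min P + min Q + 5.
P'(s) = 2s - 8 vanishes at s ∈ {4}; Q'(t) = 2(t - 4) vanishes at t ∈ {4}.
Local minima of P (where P''>0): P(4)=-16. Local minima of Q: Q(4)=-16.
So the global minimum of E is P(4) + Q(4) + 5 = -16 − 16 + 5 = -27, attained at (4, 4).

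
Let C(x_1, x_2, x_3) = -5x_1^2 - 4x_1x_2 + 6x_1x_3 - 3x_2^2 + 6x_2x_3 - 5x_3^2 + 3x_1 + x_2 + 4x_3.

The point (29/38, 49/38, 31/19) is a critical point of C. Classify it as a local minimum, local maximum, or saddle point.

local maximum

The Hessian is constant: H = [[-10, -4, 6], [-4, -6, 6], [6, 6, -10]].
Leading principal minors: Δ₁ = -10, Δ₂ = 44, Δ₃ = -152.
The minors alternate sign starting negative (−, +, −), so H is negative definite: a local maximum.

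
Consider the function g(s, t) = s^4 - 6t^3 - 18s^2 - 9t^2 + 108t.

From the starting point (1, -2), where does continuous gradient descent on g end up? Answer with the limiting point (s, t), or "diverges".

g is separable, so gradient descent decouples: s follows -∂g/∂s, t follows -∂g/∂t.
∂g/∂s = 4s(s - 3)(s + 3); at s=1 this is -32, so s increases.
∂g/∂t = -18(t - 2)(t + 3); at t=-2 this is 72, so t decreases.
s converges to its nearest critical value 3 (a local min of the s-part); t converges to -3. The iterate converges to (3, -3).

(3, -3)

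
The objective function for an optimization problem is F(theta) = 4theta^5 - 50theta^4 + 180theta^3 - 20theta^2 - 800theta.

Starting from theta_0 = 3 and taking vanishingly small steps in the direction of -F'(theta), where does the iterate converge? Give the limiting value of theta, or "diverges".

2

F'(theta) = 20(theta - 5)(theta - 4)(theta - 2)(theta + 1), so F'(3) = 160.
Gradient descent moves in the -F' direction, i.e. theta is decreasing.
The nearest critical point in that direction is theta = 2, where F'' = 360 > 0 (a local minimum). The iterate converges there.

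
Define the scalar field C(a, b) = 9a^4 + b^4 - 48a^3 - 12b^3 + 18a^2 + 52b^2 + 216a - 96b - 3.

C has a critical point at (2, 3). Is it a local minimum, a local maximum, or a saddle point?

The mixed partial ∂²C/∂a∂b is 0, so the Hessian at any point is diag(C_aa, C_bb) = diag(36(3a^2 - 8a + 1), 4(3b^2 - 18b + 26)).
At (2, 3): H = diag(-108, -4).
Both eigenvalues are negative, so H is negative definite: a local maximum.

local maximum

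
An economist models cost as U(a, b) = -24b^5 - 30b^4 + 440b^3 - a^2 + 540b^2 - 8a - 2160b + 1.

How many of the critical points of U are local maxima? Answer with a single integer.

U separates as a function of a plus a function of b, so ∇U=0 decouples.
∂U/∂a = -2(a + 4) = 0 at a ∈ {-4}; ∂U/∂b = -120(b - 3)(b - 1)(b + 2)(b + 3) = 0 at b ∈ {-3, -2, 1, 3}.
The Hessian is diagonal: diag(U_aa, U_bb). Second derivatives: U_aa(-4)=-2; U_bb(-3)=2880, U_bb(-2)=-1800, U_bb(1)=2880, U_bb(3)=-7200.
Local maxima occur where both diagonal entries negative: (-4, -2), (-4, 3). Count: 2.

2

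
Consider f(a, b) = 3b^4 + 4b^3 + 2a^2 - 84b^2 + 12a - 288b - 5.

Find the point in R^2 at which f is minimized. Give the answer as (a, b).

(-3, 4)

f(a,b) separates as P(a) + Q(b) − 5, so its minimum is min P + min Q − 5.
P'(a) = 4a + 12 vanishes at a ∈ {-3}; Q'(b) = 12(b - 4)(b + 2)(b + 3) vanishes at b ∈ {-3, -2, 4}.
Local minima of P (where P''>0): P(-3)=-18. Local minima of Q: Q(-3)=243, Q(4)=-1472.
So the global minimum of f is P(-3) + Q(4) − 5 = -18 − 1472 − 5 = -1495, attained at (-3, 4).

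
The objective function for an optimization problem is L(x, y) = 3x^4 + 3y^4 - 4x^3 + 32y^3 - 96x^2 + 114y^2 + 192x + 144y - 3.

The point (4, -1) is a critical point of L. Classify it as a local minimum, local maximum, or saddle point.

The mixed partial ∂²L/∂x∂y is 0, so the Hessian at any point is diag(L_xx, L_yy) = diag(12(3x^2 - 2x - 16), 12(3y^2 + 16y + 19)).
At (4, -1): H = diag(288, 72).
Both eigenvalues are positive, so H is positive definite: a local minimum.

local minimum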